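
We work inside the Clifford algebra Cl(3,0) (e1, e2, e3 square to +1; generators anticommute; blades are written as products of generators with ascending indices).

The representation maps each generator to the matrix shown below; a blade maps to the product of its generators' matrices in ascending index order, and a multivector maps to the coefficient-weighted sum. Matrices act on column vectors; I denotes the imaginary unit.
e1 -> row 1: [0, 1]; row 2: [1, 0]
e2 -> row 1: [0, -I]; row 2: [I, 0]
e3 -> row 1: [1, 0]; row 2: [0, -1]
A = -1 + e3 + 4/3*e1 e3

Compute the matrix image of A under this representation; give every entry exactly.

Bivector images (products of the table entries): rho(e1 e3) = rho(e1)rho(e3) = row 1: [0, -1]; row 2: [1, 0].
M = (-1)*1 + (1)*rho(e3) + (4/3)*rho(e1 e3), summed entrywise (1 is the identity matrix):
Answer: row 1: [0, -4/3]; row 2: [4/3, -2]


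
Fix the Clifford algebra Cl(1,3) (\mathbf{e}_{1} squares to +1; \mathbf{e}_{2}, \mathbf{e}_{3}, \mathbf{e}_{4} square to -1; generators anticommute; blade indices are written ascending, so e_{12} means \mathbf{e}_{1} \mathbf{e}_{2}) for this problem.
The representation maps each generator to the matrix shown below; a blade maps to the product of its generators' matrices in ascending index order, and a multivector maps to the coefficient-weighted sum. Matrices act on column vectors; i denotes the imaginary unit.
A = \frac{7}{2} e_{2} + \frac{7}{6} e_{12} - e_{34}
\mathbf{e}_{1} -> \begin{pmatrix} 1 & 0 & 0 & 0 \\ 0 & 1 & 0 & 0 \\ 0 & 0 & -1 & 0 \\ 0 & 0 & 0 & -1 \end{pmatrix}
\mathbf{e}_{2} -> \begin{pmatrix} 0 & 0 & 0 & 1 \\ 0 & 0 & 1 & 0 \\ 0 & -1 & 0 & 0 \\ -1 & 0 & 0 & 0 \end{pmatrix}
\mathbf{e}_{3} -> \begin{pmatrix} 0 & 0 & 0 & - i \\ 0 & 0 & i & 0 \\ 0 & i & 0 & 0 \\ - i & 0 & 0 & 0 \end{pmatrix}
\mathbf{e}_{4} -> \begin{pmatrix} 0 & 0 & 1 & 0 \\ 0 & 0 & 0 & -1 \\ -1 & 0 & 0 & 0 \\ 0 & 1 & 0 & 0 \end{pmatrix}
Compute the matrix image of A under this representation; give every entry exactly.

Bivector images (products of the table entries): rho(e_{12}) = rho(\mathbf{e}_{1})rho(\mathbf{e}_{2}) = \begin{pmatrix} 0 & 0 & 0 & 1 \\ 0 & 0 & 1 & 0 \\ 0 & 1 & 0 & 0 \\ 1 & 0 & 0 & 0 \end{pmatrix}; rho(e_{34}) = rho(\mathbf{e}_{3})rho(\mathbf{e}_{4}) = \begin{pmatrix} 0 & - i & 0 & 0 \\ - i & 0 & 0 & 0 \\ 0 & 0 & 0 & - i \\ 0 & 0 & - i & 0 \end{pmatrix}.
M = (\frac{7}{2})*rho(e_{2}) + (\frac{7}{6})*rho(e_{12}) + (-1)*rho(e_{34}), summed entrywise:
Answer: \begin{pmatrix} 0 & i & 0 & \frac{14}{3} \\ i & 0 & \frac{14}{3} & 0 \\ 0 & - \frac{7}{3} & 0 & i \\ - \frac{7}{3} & 0 & i & 0 \end{pmatrix}


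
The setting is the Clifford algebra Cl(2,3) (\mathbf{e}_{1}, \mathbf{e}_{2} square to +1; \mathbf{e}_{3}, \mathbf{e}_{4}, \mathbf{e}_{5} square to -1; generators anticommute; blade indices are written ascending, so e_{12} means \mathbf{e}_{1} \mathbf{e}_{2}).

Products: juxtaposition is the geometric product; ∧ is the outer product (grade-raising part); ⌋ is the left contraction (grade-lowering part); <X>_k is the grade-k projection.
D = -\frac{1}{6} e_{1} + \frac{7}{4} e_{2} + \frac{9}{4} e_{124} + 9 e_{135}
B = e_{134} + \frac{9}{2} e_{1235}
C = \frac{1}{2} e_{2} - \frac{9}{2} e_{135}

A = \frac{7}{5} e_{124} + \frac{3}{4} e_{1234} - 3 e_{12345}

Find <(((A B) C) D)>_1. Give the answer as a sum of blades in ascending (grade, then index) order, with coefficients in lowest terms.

step 1: \frac{3}{4} e_{2} + \frac{27}{2} e_{4} + \frac{7}{5} e_{23} + 3 e_{25} - \frac{27}{8} e_{45} + \frac{63}{10} e_{345}
step 2: \frac{3}{8} - \frac{7}{10} e_{3} - \frac{3}{2} e_{5} + \frac{567}{20} e_{14} - \frac{27}{4} e_{24} - \frac{27}{2} e_{123} + \frac{63}{10} e_{125} - \frac{243}{16} e_{134} - \frac{27}{16} e_{245} + \frac{27}{8} e_{1235} - \frac{243}{4} e_{1345} - \frac{63}{20} e_{2345}
step 3: -\frac{61}{4} e_{1} - \frac{5241}{160} e_{2} + \frac{45063}{80} e_{4} + \frac{4441}{120} e_{13} - \frac{4409}{320} e_{15} + \frac{30191}{320} e_{23} + \frac{4923}{40} e_{25} + \frac{1053}{32} e_{34} - \frac{40149}{320} e_{45} - \frac{12159}{160} e_{124} + \frac{2619}{160} e_{135} - \frac{1089}{8} e_{235} + \frac{41301}{160} e_{345} - \frac{13869}{320} e_{1234} + \frac{99}{32} e_{1245} + \frac{13407}{80} e_{12345}
step 4: -\frac{61}{4} e_{1} - \frac{5241}{160} e_{2} + \frac{45063}{80} e_{4}
Answer: -\frac{61}{4} e_{1} - \frac{5241}{160} e_{2} + \frac{45063}{80} e_{4}


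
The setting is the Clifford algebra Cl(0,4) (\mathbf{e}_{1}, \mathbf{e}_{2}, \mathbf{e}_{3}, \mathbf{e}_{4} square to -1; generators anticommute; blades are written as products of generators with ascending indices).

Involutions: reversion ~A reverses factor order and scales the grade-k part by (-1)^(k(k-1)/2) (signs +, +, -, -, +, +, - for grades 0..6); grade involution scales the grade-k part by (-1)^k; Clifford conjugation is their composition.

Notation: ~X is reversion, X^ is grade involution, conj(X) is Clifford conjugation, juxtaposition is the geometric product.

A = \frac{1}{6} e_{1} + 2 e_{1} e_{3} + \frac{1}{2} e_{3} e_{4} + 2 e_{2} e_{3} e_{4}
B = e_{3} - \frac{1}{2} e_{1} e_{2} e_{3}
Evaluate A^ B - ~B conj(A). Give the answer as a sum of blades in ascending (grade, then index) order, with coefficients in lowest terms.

first term: -2 e_{1} - e_{2} + \frac{1}{2} e_{4} - \frac{1}{6} e_{1} e_{3} + e_{1} e_{4} - \frac{1}{12} e_{2} e_{3} - 2 e_{2} e_{4} - \frac{1}{4} e_{1} e_{2} e_{4}
second term: -2 e_{1} - e_{2} + \frac{1}{2} e_{4} + \frac{1}{6} e_{1} e_{3} - e_{1} e_{4} + \frac{1}{12} e_{2} e_{3} + 2 e_{2} e_{4} + \frac{1}{4} e_{1} e_{2} e_{4}
Answer: -\frac{1}{3} e_{1} e_{3} + 2 e_{1} e_{4} - \frac{1}{6} e_{2} e_{3} - 4 e_{2} e_{4} - \frac{1}{2} e_{1} e_{2} e_{4}


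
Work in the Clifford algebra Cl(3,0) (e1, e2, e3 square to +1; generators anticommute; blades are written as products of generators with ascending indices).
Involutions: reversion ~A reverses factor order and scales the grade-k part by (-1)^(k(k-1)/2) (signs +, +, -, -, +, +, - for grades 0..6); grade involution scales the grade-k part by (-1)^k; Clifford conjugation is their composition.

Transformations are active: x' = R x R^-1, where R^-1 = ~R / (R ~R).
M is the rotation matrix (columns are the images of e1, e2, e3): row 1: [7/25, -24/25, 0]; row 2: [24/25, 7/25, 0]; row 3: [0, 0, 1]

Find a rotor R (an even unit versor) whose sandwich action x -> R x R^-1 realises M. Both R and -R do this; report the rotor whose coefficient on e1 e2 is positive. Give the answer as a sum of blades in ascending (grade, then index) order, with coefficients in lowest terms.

Method: write R = a + b12*e1 e2 + b13*e1 e3 + b23*e2 e3 with a^2 + b12^2 + b13^2 + b23^2 = 1 (so R^-1 = ~R). Expanding the columns R e_j ~R gives tr M = 4a^2 - 1 and, from the antisymmetric part, M21 - M12 = -4a*b12, M13 - M31 = 4a*b13, M32 - M23 = -4a*b23.
Here tr M = 39/25, so a^2 = (1 + tr M)/4 = 16/25 and a = ±4/5. Taking a = 4/5: M21 - M12 = 48/25, M13 - M31 = 0, M32 - M23 = 0, giving b12 = -3/5, b13 = 0, b23 = 0, i.e. R = 4/5 - 3/5*e1 e2.
Its e1 e2 coefficient is negative, so report the other preimage -R.
Answer: -4/5 + 3/5*e1 e2. Why the constraint matters: R and -R act identically through the sandwich — M has trace 39/25 either way — so only the sign condition on e1 e2 picks one of the two preimages.


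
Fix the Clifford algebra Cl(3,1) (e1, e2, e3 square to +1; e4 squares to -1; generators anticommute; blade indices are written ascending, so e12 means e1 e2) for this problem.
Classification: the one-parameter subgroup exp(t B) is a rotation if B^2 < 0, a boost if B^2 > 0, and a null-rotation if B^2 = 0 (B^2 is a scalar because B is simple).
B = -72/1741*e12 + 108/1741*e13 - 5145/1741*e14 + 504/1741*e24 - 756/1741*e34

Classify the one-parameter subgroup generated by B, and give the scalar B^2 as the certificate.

B^2 term by term: the squares give (-72/1741)^2*(e12)^2 + (108/1741)^2*(e13)^2 + (-5145/1741)^2*(e14)^2 + (504/1741)^2*(e24)^2 + (-756/1741)^2*(e34)^2 = 5184/3031081*(-1) + 11664/3031081*(-1) + 26471025/3031081*(+1) + 254016/3031081*(+1) + 571536/3031081*(+1) = 9 (each basis 2-blade squares to minus the product of its generators' squares); cross terms between blades sharing an index anticommute and cancel; the commuting (index-disjoint) pairs give grade-4 terms 2*c*c'*(blade product), which cancel blade by blade — e1234: 108864/3031081 - 108864/3031081 = 0 — confirming B is simple. So B^2 = 9.
Answer: boost, certificate B^2 = 9. The invariant at work: B^2 = 9 is unchanged by conjugation, hence its sign classifies the subgroup whatever basis B is written in.


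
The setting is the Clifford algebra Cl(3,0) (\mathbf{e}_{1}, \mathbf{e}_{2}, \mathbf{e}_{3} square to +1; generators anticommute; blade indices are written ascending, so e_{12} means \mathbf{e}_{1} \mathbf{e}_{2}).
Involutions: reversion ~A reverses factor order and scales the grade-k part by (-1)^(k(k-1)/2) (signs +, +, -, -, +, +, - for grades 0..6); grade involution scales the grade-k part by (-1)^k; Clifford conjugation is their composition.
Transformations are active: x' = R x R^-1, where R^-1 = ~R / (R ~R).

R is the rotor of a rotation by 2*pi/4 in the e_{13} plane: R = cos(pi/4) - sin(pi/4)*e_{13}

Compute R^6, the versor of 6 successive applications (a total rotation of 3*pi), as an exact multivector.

The rotor phase is half the rotation angle and phases add under composition, so 6 steps in the e_{13} plane accumulate phase 6*(pi/4) = \frac{3 \pi}{2}: R^6 = cos(\frac{3 \pi}{2}) - sin(\frac{3 \pi}{2})*e_{13}.
cos(\frac{3 \pi}{2}) = 0 and sin(\frac{3 \pi}{2}) = -1, so R^6 = e_{13}. The net rotation is 1*pi (after discarding 1 full turn, each of which contributes a factor -1 to the rotor); the rotor keeps the half-angle phase exactly.
Answer: e_{13}


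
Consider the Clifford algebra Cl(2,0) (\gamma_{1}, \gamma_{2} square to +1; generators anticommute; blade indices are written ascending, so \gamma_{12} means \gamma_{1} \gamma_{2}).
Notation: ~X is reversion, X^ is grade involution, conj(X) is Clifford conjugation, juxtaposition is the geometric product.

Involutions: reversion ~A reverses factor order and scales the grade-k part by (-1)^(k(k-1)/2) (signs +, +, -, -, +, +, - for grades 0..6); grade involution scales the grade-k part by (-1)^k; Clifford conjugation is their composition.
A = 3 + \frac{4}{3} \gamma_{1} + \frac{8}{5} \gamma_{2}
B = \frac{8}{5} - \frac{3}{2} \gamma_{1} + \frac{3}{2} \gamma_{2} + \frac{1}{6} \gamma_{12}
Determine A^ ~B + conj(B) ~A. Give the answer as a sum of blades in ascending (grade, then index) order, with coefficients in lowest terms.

first term: \frac{22}{5} - \frac{69}{10} \gamma_{1} + \frac{973}{450} \gamma_{2} - \frac{49}{10} \gamma_{12}
second term: \frac{22}{5} + \frac{191}{30} \gamma_{1} - \frac{773}{450} \gamma_{2} + \frac{39}{10} \gamma_{12}
Answer: \frac{44}{5} - \frac{8}{15} \gamma_{1} + \frac{4}{9} \gamma_{2} - \gamma_{12}


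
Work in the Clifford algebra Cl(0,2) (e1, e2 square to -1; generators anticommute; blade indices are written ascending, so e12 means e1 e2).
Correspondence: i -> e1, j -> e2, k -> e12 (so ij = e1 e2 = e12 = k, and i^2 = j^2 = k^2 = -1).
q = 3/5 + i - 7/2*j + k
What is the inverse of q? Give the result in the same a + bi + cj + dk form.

In blades: q = 3/5 + e1 - 7/2*e2 + e12.
With qbar = 3/5 - e1 + 7/2*e2 - e12 (scalar fixed, mapped units negated), q qbar = 1461/100 (the sum of squared coefficients), so q^-1 = qbar / (1461/100) = 20/487 - 100/1461*e1 + 350/1461*e2 - 100/1461*e12; translating back:
Answer: 20/487 - 100/1461*i + 350/1461*j - 100/1461*k


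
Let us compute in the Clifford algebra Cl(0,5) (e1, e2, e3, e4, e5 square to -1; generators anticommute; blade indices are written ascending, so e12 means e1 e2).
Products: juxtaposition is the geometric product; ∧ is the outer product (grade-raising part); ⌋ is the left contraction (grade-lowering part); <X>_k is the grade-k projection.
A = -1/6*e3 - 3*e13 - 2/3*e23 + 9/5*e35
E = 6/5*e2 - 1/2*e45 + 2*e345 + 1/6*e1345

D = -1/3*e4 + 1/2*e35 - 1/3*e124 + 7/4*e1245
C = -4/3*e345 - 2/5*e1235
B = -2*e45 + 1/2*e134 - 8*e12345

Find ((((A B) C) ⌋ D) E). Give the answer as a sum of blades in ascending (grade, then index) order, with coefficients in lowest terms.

step 1: 3/2*e4 - 1/12*e14 - 18/5*e34 - 211/15*e124 - 187/30*e145 + 24*e245 + 1/3*e345 - 4/3*e1245 + 6*e1345 + 4/3*e2345
step 2: -4/9 - 8*e1 - 16/9*e2 - 24/5*e5 - 374/45*e13 - 8/15*e14 + 32*e23 + 12/5*e24 + 8/15*e34 - 2*e35 - 16/9*e123 - 2/15*e124 + 48/5*e134 + 1/9*e135 + 187/75*e234 + 422/75*e345 + 844/45*e1235 + 36/25*e1245 + 1/30*e2345 + 3/5*e12345
step 3: 802/225 + 4/5*e1 + 8/45*e2 - 12/5*e3 + 4/27*e4 - 7/30*e5 + 16/27*e14 - 21/5*e15 - 8/3*e24 - 14/15*e25 - 2/9*e35 - 1114/135*e124 - 28/9*e145 + 14*e245 - 7/9*e1245
step 4: -16/75 - 14/9*e1 + 4229/375*e2 - 14/27*e3 - 127/36*e4 - 706/675*e5 + 257/450*e12 + 56/9*e13 - 10583/1350*e14 + 8/27*e15 - 33737/1350*e23 + 13/45*e24 - 79/75*e25 + 23/18*e34 + 32/81*e35 - 3101/225*e45 + 35/9*e123 - 32/45*e124 + 617/675*e125 + 301/36*e134 + 94/81*e135 + 2/15*e145 + 28/15*e234 - 1711/405*e235 - 4/45*e245 + 1844/225*e345 + 7/45*e1234 - 2288/135*e1235 - 56/15*e1245 + 1481/675*e1345 + 16/45*e2345 - 4/135*e12345
Answer: -16/75 - 14/9*e1 + 4229/375*e2 - 14/27*e3 - 127/36*e4 - 706/675*e5 + 257/450*e12 + 56/9*e13 - 10583/1350*e14 + 8/27*e15 - 33737/1350*e23 + 13/45*e24 - 79/75*e25 + 23/18*e34 + 32/81*e35 - 3101/225*e45 + 35/9*e123 - 32/45*e124 + 617/675*e125 + 301/36*e134 + 94/81*e135 + 2/15*e145 + 28/15*e234 - 1711/405*e235 - 4/45*e245 + 1844/225*e345 + 7/45*e1234 - 2288/135*e1235 - 56/15*e1245 + 1481/675*e1345 + 16/45*e2345 - 4/135*e12345


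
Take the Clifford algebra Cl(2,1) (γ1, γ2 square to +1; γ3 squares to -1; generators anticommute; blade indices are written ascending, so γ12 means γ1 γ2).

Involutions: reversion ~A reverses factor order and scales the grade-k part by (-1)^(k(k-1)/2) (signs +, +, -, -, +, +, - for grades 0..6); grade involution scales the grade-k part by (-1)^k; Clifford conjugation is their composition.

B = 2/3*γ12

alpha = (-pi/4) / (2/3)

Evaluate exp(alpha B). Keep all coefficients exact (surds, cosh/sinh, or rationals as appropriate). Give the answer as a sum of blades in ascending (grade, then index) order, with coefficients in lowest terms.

B^2 = (2/3)^2*(γ12)^2 = 4/9*(-1) = -4/9 (a basis 2-blade squares to minus the product of its generators' squares).
B^2 = -4/9 — circular case — the even/odd split gives cos and sin: l = 2/3, alpha*l = -pi/4, so exp(alpha B) = cos(-pi/4) + (sin(-pi/4)/(2/3))*B = sqrt(2)/2 + (-3*sqrt(2)/4)*B.
Answer: sqrt(2)/2 - sqrt(2)/2*γ12


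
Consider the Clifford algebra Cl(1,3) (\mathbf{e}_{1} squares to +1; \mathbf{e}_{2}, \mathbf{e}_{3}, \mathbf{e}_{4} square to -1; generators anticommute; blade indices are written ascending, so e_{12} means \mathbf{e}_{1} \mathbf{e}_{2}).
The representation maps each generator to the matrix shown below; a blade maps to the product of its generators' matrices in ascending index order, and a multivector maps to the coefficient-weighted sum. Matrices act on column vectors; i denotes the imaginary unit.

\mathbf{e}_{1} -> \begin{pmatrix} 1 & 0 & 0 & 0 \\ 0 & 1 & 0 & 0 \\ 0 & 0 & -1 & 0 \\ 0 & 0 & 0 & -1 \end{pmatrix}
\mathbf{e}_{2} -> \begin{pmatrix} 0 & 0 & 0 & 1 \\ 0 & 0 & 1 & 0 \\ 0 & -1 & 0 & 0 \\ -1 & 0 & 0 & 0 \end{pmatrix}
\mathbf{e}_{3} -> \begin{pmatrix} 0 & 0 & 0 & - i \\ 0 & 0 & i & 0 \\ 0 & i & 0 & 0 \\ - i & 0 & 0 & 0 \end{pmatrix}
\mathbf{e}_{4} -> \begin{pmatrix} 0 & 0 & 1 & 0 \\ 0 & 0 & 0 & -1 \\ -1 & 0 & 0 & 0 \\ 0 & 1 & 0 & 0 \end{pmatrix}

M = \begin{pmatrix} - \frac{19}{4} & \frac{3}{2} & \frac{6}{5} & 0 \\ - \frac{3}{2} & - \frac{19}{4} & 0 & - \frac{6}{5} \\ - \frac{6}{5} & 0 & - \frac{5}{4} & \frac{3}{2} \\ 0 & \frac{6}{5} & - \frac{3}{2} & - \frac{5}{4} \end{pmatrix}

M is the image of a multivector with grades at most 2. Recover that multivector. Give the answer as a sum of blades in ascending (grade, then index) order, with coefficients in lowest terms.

Method: the blade images are trace-orthogonal — tr(rho(e_A) rho(e_B)^-1) = 4 if A = B and 0 otherwise — and rho(e_A)^-1 = (e_A)^2 * rho(e_A) with (e_A)^2 = +1 or -1, so the coefficient of e_A in the preimage is (e_A)^2 * tr(M rho(e_A))/4.
Nonzero projections over blades of grade <= 2: 1: (1)^2 = +1, tr(M 1) = -12, coefficient -3; e_{1}: (e_{1})^2 = +1, tr(M rho(e_{1})) = -7, coefficient -\frac{7}{4}; e_{4}: (e_{4})^2 = -1, tr(M rho(e_{4})) = - \frac{24}{5}, coefficient \frac{6}{5}; e_{24}: (e_{24})^2 = -1, tr(M rho(e_{24})) = -6, coefficient \frac{3}{2}. Every other blade of grade <= 2 projects to 0.
Answer: -3 - \frac{7}{4} e_{1} + \frac{6}{5} e_{4} + \frac{3}{2} e_{24}


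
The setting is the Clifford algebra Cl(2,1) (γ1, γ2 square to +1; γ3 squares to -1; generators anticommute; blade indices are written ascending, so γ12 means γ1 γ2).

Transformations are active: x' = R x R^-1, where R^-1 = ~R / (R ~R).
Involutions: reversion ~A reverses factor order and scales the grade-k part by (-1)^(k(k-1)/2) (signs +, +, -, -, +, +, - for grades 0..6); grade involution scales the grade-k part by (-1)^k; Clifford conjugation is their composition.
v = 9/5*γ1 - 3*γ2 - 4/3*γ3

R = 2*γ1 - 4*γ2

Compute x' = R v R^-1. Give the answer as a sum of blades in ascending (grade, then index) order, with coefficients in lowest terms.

~R = 2*γ1 - 4*γ2, and R ~R = 20, so R^-1 = ~R / (20).
R v = 78/5 + 6/5*γ12 - 8/3*γ13 + 16/3*γ23
Answer: 33/25*γ1 - 81/25*γ2 + 4/3*γ3


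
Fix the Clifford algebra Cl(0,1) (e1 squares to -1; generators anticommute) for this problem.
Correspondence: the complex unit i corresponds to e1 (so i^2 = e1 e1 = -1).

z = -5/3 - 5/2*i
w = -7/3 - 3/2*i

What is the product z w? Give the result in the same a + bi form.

In blades: z = -5/3 - 5/2*e1, w = -7/3 - 3/2*e1.
Distribute z over w term by term (generator squares from the signature, products reordered to ascending indices): (-5/3)*w = 35/9 + 5/2*e1; (-5/2*e1)*w = -15/4 + 35/6*e1.
Sum: 5/36 + 25/3*e1; translating back through the correspondence:
Answer: 5/36 + 25/3*i


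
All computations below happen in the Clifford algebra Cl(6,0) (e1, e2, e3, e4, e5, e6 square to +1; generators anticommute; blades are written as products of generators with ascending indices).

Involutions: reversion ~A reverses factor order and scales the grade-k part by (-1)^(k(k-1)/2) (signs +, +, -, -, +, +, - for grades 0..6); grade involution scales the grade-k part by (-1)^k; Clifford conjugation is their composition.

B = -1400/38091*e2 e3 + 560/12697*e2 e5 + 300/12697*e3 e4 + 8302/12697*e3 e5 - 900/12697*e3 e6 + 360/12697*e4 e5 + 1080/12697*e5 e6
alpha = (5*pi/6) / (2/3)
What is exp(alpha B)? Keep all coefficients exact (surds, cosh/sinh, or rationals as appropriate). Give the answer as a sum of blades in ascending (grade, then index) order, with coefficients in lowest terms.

B^2 term by term: the squares give (-1400/38091)^2*(e2 e3)^2 + (560/12697)^2*(e2 e5)^2 + (300/12697)^2*(e3 e4)^2 + (8302/12697)^2*(e3 e5)^2 + (-900/12697)^2*(e3 e6)^2 + (360/12697)^2*(e4 e5)^2 + (1080/12697)^2*(e5 e6)^2 = 1960000/1450924281*(-1) + 313600/161213809*(-1) + 90000/161213809*(-1) + 68923204/161213809*(-1) + 810000/161213809*(-1) + 129600/161213809*(-1) + 1166400/161213809*(-1) = -4/9 (each basis 2-blade squares to minus the product of its generators' squares); cross terms between blades sharing an index anticommute and cancel; the commuting (index-disjoint) pairs give grade-4 terms 2*c*c'*(blade product), which cancel blade by blade — e2 e3 e4 e5: -336000/161213809 + 336000/161213809 = 0; e2 e3 e5 e6: -1008000/161213809 + 1008000/161213809 = 0; e3 e4 e5 e6: 648000/161213809 - 648000/161213809 = 0 — confirming B is simple. So B^2 = -4/9.
B^2 = -4/9 — since the square is negative, the closed form is circular: l = 2/3, alpha*l = 5*pi/6, so exp(alpha B) = cos(5*pi/6) + (sin(5*pi/6)/(2/3))*B = -sqrt(3)/2 + (3/4)*B.
Answer: -sqrt(3)/2 - 350/12697*e2 e3 + 420/12697*e2 e5 + 225/12697*e3 e4 + 12453/25394*e3 e5 - 675/12697*e3 e6 + 270/12697*e4 e5 + 810/12697*e5 e6


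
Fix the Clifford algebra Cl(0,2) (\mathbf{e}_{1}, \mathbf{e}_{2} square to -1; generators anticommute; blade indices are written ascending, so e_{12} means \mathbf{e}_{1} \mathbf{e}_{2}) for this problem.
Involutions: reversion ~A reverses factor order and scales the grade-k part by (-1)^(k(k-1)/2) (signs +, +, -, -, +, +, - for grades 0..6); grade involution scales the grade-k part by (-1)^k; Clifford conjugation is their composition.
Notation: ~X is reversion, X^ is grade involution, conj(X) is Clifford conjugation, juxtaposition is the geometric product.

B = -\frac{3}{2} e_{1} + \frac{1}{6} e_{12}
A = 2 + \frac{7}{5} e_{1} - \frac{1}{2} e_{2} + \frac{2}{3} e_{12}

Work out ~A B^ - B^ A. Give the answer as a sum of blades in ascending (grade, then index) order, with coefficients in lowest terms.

first term: -\frac{179}{90} + \frac{35}{12} e_{1} - \frac{37}{30} e_{2} + \frac{13}{12} e_{12}
second term: -\frac{199}{90} + \frac{37}{12} e_{1} - \frac{23}{30} e_{2} - \frac{5}{12} e_{12}
Answer: \frac{2}{9} - \frac{1}{6} e_{1} - \frac{7}{15} e_{2} + \frac{3}{2} e_{12}


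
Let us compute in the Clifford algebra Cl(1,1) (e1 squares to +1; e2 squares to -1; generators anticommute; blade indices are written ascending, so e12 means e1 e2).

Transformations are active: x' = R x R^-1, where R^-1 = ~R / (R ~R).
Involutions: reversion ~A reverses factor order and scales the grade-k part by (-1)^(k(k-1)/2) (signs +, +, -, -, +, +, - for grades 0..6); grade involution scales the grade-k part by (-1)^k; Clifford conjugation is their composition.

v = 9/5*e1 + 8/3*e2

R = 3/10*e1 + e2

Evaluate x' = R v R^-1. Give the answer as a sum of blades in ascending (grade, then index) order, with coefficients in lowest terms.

~R = 3/10*e1 + e2, and R ~R = -91/100, so R^-1 = ~R / (-91/100).
R v = -319/150 - e12
Answer: -181/455*e1 + 548/273*e2


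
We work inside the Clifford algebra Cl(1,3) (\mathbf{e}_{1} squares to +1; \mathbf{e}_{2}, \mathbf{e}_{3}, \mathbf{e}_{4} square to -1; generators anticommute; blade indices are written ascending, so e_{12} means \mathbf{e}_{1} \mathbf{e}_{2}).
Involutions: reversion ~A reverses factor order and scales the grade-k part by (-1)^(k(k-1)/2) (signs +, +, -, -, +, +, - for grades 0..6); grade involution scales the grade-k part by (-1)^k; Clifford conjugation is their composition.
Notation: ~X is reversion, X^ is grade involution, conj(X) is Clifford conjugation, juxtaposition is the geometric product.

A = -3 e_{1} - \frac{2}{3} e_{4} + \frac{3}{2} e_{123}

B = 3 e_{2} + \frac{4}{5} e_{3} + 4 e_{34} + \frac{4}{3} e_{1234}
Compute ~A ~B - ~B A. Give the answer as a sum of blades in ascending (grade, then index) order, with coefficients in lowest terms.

first term: \frac{8}{3} e_{3} + 2 e_{4} - \frac{39}{5} e_{12} - \frac{69}{10} e_{13} + 2 e_{24} + \frac{8}{15} e_{34} - \frac{8}{9} e_{123} - 6 e_{124} + 12 e_{134} - 4 e_{234}
second term: -\frac{8}{3} e_{3} + 2 e_{4} + \frac{39}{5} e_{12} + \frac{69}{10} e_{13} - 2 e_{24} - \frac{8}{15} e_{34} + \frac{8}{9} e_{123} - 6 e_{124} + 12 e_{134} + 4 e_{234}
Answer: \frac{16}{3} e_{3} - \frac{78}{5} e_{12} - \frac{69}{5} e_{13} + 4 e_{24} + \frac{16}{15} e_{34} - \frac{16}{9} e_{123} - 8 e_{234}


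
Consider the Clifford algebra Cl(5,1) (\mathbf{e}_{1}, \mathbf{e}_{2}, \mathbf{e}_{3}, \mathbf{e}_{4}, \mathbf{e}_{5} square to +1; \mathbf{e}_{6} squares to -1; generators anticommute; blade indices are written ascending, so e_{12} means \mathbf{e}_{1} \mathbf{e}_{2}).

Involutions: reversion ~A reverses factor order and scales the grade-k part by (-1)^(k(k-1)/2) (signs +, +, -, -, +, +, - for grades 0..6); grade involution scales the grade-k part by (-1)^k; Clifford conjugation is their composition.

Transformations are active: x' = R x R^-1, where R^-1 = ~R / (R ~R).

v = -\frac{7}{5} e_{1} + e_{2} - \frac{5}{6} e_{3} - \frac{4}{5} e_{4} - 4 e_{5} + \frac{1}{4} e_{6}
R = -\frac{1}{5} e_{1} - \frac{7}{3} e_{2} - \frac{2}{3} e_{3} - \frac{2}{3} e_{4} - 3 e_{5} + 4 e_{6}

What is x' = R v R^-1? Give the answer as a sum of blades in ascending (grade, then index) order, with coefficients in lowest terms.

~R = -\frac{1}{5} e_{1} - \frac{7}{3} e_{2} - \frac{2}{3} e_{3} - \frac{2}{3} e_{4} - 3 e_{5} + 4 e_{6}, and R ~R = -\frac{47}{75}, so R^-1 = ~R / (-\frac{47}{75}).
R v = \frac{2258}{225} - \frac{52}{15} e_{12} - \frac{23}{30} e_{13} - \frac{58}{75} e_{14} - \frac{17}{5} e_{15} + \frac{111}{20} e_{16} + \frac{47}{18} e_{23} + \frac{38}{15} e_{24} + \frac{37}{3} e_{25} - \frac{55}{12} e_{26} - \frac{1}{45} e_{34} + \frac{1}{6} e_{35} + \frac{19}{6} e_{36} + \frac{4}{15} e_{45} + \frac{91}{30} e_{46} + \frac{61}{4} e_{56}
Answer: \frac{5503}{705} e_{1} + \frac{31189}{423} e_{2} + \frac{18769}{846} e_{3} + \frac{46852}{2115} e_{4} + \frac{4704}{47} e_{5} - \frac{72397}{564} e_{6}


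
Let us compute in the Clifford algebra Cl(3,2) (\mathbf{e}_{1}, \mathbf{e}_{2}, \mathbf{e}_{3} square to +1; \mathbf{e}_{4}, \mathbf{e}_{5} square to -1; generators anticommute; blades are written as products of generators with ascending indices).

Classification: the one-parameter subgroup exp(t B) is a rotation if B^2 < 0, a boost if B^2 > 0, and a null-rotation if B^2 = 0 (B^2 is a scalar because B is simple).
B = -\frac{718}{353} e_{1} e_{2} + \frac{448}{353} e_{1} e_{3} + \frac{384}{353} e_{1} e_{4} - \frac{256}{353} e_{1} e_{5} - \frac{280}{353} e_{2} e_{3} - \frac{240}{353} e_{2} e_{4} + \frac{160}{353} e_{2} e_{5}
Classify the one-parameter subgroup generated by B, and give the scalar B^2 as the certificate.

B^2 term by term: the squares give (-\frac{718}{353})^2*(e_{1} e_{2})^2 + (\frac{448}{353})^2*(e_{1} e_{3})^2 + (\frac{384}{353})^2*(e_{1} e_{4})^2 + (-\frac{256}{353})^2*(e_{1} e_{5})^2 + (-\frac{280}{353})^2*(e_{2} e_{3})^2 + (-\frac{240}{353})^2*(e_{2} e_{4})^2 + (\frac{160}{353})^2*(e_{2} e_{5})^2 = \frac{515524}{124609}*(-1) + \frac{200704}{124609}*(-1) + \frac{147456}{124609}*(+1) + \frac{65536}{124609}*(+1) + \frac{78400}{124609}*(-1) + \frac{57600}{124609}*(+1) + \frac{25600}{124609}*(+1) = -4 (each basis 2-blade squares to minus the product of its generators' squares); cross terms between blades sharing an index anticommute and cancel; the commuting (index-disjoint) pairs give grade-4 terms 2*c*c'*(blade product), which cancel blade by blade — e_{1} e_{2} e_{3} e_{4}: \frac{215040}{124609} - \frac{215040}{124609} = 0; e_{1} e_{2} e_{3} e_{5}: -\frac{143360}{124609} + \frac{143360}{124609} = 0; e_{1} e_{2} e_{4} e_{5}: -\frac{122880}{124609} + \frac{122880}{124609} = 0 — confirming B is simple. So B^2 = -4.
Answer: rotation, certificate B^2 = -4. The invariant at work: B^2 = -4 is unchanged by conjugation, hence its sign classifies the subgroup whatever basis B is written in.


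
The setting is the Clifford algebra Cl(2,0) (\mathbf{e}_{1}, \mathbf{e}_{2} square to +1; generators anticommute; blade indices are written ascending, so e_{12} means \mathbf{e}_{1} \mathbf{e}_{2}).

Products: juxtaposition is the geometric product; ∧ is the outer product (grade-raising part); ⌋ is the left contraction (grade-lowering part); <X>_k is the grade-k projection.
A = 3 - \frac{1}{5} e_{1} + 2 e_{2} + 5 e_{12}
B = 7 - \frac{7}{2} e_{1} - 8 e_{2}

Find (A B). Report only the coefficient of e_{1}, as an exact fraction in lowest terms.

step 1: \frac{57}{10} - \frac{519}{10} e_{1} + \frac{15}{2} e_{2} + \frac{218}{5} e_{12}
Answer: -\frac{519}{10}


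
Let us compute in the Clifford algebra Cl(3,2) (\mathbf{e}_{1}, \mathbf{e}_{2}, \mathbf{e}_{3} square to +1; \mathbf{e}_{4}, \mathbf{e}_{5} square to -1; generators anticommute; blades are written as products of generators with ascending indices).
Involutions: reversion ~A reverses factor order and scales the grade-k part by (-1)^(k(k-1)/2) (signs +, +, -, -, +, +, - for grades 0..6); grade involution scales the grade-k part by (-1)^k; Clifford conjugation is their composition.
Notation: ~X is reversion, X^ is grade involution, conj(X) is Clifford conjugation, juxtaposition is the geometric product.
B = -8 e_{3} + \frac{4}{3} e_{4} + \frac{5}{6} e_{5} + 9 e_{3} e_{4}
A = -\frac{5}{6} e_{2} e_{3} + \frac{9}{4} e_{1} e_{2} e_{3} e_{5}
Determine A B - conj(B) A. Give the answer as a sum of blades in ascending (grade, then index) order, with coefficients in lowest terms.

first term: \frac{20}{3} e_{2} - \frac{15}{2} e_{2} e_{4} - \frac{15}{8} e_{1} e_{2} e_{3} + 18 e_{1} e_{2} e_{5} - \frac{10}{9} e_{2} e_{3} e_{4} - \frac{25}{36} e_{2} e_{3} e_{5} + \frac{81}{4} e_{1} e_{2} e_{4} e_{5} - 3 e_{1} e_{2} e_{3} e_{4} e_{5}
second term: \frac{20}{3} e_{2} - \frac{15}{2} e_{2} e_{4} - \frac{15}{8} e_{1} e_{2} e_{3} + 18 e_{1} e_{2} e_{5} + \frac{10}{9} e_{2} e_{3} e_{4} + \frac{25}{36} e_{2} e_{3} e_{5} + \frac{81}{4} e_{1} e_{2} e_{4} e_{5} + 3 e_{1} e_{2} e_{3} e_{4} e_{5}
Answer: -\frac{20}{9} e_{2} e_{3} e_{4} - \frac{25}{18} e_{2} e_{3} e_{5} - 6 e_{1} e_{2} e_{3} e_{4} e_{5}


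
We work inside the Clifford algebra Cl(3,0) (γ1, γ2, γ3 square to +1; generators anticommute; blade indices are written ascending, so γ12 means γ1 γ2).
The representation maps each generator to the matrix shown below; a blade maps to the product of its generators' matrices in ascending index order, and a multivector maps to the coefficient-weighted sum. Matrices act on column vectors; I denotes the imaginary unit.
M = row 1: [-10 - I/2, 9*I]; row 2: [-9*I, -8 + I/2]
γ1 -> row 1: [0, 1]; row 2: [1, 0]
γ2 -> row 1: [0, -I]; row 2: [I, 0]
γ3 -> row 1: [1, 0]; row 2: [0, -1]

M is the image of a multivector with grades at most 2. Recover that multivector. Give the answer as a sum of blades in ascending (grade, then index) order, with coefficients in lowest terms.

Method: 1, rho(γ1), rho(γ2), rho(γ3) form a trace-orthogonal basis of the 2x2 complex matrices (tr(X Y) = 2 if X = Y, else 0), so M = m0*1 + m1*rho(γ1) + m2*rho(γ2) + m3*rho(γ3) with m0 = tr(M)/2 = -9, m1 = tr(M rho(γ1))/2 = 0, m2 = tr(M rho(γ2))/2 = -9, m3 = tr(M rho(γ3))/2 = -1 - I/2.
Multiplying table entries, the bivector images are rho(γ12) = I*rho(γ3), rho(γ13) = -I*rho(γ2), rho(γ23) = I*rho(γ1); with real blade coefficients the real parts of m0..m3 are the coefficients of 1, γ1, γ2, γ3 and the imaginary parts give the bivectors (γ23: Im m1, γ13: -Im m2, γ12: Im m3).
Answer: -9 - 9*γ2 - γ3 - 1/2*γ12


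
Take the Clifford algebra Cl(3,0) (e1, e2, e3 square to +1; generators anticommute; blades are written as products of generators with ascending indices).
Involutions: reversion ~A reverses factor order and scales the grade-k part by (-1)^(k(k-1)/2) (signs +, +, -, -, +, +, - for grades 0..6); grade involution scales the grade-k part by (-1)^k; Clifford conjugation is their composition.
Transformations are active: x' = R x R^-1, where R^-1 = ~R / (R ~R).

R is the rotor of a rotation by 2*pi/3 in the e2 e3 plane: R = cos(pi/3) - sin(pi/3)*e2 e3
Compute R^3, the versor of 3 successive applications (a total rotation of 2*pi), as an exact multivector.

Because a rotor carries half the rotation angle, composing 3 copies of this e2 e3-plane rotor multiplies the phase: 3*(pi/3) = pi, hence R^3 = cos(pi) - sin(pi)*e2 e3.
cos(pi) = -1 and sin(pi) = 0, so R^3 = -1. The total rotation 2*pi is 1 full turn, so every vector returns to itself, yet the rotor is -1, on the OTHER sheet of the double cover (an odd number of 2*pi turns).
Answer: -1


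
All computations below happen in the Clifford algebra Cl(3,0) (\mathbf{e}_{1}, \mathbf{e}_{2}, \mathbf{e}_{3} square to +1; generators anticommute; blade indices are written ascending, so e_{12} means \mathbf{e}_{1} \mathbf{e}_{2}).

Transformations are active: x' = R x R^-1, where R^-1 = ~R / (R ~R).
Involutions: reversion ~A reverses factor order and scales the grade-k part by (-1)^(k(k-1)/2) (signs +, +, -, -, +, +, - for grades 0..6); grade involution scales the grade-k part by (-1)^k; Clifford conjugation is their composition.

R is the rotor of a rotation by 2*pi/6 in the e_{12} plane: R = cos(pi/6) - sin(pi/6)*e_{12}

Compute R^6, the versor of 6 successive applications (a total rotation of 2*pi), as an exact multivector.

The rotor phase is half the rotation angle and phases add under composition, so 6 steps in the e_{12} plane accumulate phase 6*(pi/6) = \pi: R^6 = cos(\pi) - sin(\pi)*e_{12}.
cos(\pi) = -1 and sin(\pi) = 0, so R^6 = -1. The total rotation 2*pi is 1 full turn, so every vector returns to itself, yet the rotor is -1, on the OTHER sheet of the double cover (an odd number of 2*pi turns).
Answer: -1


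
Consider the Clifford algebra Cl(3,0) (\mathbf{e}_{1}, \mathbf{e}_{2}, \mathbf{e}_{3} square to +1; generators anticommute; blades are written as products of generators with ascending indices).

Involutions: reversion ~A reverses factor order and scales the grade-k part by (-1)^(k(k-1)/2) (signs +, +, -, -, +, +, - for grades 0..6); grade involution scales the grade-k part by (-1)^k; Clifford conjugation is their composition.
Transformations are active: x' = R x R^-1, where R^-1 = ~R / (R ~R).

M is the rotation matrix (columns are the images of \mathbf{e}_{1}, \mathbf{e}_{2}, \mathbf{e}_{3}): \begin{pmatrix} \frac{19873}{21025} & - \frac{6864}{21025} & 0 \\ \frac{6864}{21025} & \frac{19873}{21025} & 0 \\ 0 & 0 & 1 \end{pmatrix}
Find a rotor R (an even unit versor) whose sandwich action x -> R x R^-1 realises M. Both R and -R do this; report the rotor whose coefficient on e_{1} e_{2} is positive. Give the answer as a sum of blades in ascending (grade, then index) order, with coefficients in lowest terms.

Method: write R = a + b12*e_{1} e_{2} + b13*e_{1} e_{3} + b23*e_{2} e_{3} with a^2 + b12^2 + b13^2 + b23^2 = 1 (so R^-1 = ~R). Expanding the columns R e_j ~R gives tr M = 4a^2 - 1 and, from the antisymmetric part, M21 - M12 = -4a*b12, M13 - M31 = 4a*b13, M32 - M23 = -4a*b23.
Here tr M = \frac{60771}{21025}, so a^2 = (1 + tr M)/4 = \frac{20449}{21025} and a = ±\frac{143}{145}. Taking a = \frac{143}{145}: M21 - M12 = \frac{13728}{21025}, M13 - M31 = 0, M32 - M23 = 0, giving b12 = -\frac{24}{145}, b13 = 0, b23 = 0, i.e. R = \frac{143}{145} - \frac{24}{145} e_{1} e_{2}.
Its e_{1} e_{2} coefficient is negative, so report the other preimage -R.
Answer: -\frac{143}{145} + \frac{24}{145} e_{1} e_{2}. Uniqueness: Spin(3) -> SO(3) maps R and -R to the same rotation of trace \frac{60771}{21025}; fixing the sign of the e_{1} e_{2} coefficient removes the ambiguity.


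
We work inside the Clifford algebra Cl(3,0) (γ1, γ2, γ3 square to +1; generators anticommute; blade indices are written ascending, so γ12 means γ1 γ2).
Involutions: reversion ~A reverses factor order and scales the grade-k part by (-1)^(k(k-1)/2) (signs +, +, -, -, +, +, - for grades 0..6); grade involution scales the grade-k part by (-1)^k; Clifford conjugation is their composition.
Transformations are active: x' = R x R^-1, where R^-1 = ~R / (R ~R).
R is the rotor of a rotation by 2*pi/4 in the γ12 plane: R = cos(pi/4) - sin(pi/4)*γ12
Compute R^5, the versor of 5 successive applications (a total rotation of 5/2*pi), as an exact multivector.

Half-angle bookkeeping: 5 applications in γ12 add up to rotor phase 5*pi/4 = 5*pi/4, so R^5 = cos(5*pi/4) - sin(5*pi/4)*γ12.
cos(5*pi/4) = -sqrt(2)/2 and sin(5*pi/4) = -sqrt(2)/2, so R^5 = -sqrt(2)/2 + sqrt(2)/2*γ12. The net rotation is 1/2*pi (after discarding 1 full turn, each of which contributes a factor -1 to the rotor); the rotor keeps the half-angle phase exactly.
Answer: -sqrt(2)/2 + sqrt(2)/2*γ12


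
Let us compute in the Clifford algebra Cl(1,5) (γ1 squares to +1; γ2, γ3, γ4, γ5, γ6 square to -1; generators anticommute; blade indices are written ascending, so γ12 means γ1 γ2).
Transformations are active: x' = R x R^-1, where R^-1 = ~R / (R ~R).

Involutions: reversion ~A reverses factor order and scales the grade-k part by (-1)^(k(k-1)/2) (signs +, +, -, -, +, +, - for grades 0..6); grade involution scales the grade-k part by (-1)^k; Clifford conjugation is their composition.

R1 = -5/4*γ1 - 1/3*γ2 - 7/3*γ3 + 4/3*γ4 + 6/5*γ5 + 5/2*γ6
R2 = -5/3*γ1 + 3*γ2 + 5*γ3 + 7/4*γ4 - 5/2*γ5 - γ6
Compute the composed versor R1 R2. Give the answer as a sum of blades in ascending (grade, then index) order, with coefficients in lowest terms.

Distribute over the terms of R1 (each basis-blade product reordered to ascending indices, repeated generators contracted through their squares):
(-5/4*γ1) R2 = 25/12 - 15/4*γ12 - 25/4*γ13 - 35/16*γ14 + 25/8*γ15 + 5/4*γ16
(-1/3*γ2) R2 = 1 - 5/9*γ12 - 5/3*γ23 - 7/12*γ24 + 5/6*γ25 + 1/3*γ26
(-7/3*γ3) R2 = 35/3 - 35/9*γ13 + 7*γ23 - 49/12*γ34 + 35/6*γ35 + 7/3*γ36
(4/3*γ4) R2 = -7/3 + 20/9*γ14 - 4*γ24 - 20/3*γ34 - 10/3*γ45 - 4/3*γ46
(6/5*γ5) R2 = 3 + 2*γ15 - 18/5*γ25 - 6*γ35 - 21/10*γ45 - 6/5*γ56
(5/2*γ6) R2 = 5/2 + 25/6*γ16 - 15/2*γ26 - 25/2*γ36 - 35/8*γ46 + 25/4*γ56
Summing the partial products and collecting blades:
Answer: 215/12 - 155/36*γ12 - 365/36*γ13 + 5/144*γ14 + 41/8*γ15 + 65/12*γ16 + 16/3*γ23 - 55/12*γ24 - 83/30*γ25 - 43/6*γ26 - 43/4*γ34 - 1/6*γ35 - 61/6*γ36 - 163/30*γ45 - 137/24*γ46 + 101/20*γ56


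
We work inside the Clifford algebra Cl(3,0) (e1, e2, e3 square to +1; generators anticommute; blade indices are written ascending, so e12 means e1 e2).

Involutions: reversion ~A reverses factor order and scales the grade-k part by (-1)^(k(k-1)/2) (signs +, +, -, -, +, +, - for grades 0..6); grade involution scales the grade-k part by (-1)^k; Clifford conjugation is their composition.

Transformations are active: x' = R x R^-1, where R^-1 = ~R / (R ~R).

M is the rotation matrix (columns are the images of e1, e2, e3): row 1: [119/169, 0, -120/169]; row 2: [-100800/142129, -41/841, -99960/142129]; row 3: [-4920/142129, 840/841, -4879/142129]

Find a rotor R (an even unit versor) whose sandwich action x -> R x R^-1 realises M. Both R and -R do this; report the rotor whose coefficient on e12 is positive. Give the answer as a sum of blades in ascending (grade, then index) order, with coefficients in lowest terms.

Method: write R = a + b12*e12 + b13*e13 + b23*e23 with a^2 + b12^2 + b13^2 + b23^2 = 1 (so R^-1 = ~R). Expanding the columns R e_j ~R gives tr M = 4a^2 - 1 and, from the antisymmetric part, M21 - M12 = -4a*b12, M13 - M31 = 4a*b13, M32 - M23 = -4a*b23.
Here tr M = 88271/142129, so a^2 = (1 + tr M)/4 = 57600/142129 and a = ±240/377. Taking a = 240/377: M21 - M12 = -100800/142129, M13 - M31 = -96000/142129, M32 - M23 = 241920/142129, giving b12 = 105/377, b13 = -100/377, b23 = -252/377, i.e. R = 240/377 + 105/377*e12 - 100/377*e13 - 252/377*e23.
Its e12 coefficient is already positive.
Answer: 240/377 + 105/377*e12 - 100/377*e13 - 252/377*e23. Key observation: the double cover Spin(3) -> SO(3) sends R and -R to the same matrix (trace 88271/142129 here), so the stated sign of the e12 coefficient is what selects one sheet.


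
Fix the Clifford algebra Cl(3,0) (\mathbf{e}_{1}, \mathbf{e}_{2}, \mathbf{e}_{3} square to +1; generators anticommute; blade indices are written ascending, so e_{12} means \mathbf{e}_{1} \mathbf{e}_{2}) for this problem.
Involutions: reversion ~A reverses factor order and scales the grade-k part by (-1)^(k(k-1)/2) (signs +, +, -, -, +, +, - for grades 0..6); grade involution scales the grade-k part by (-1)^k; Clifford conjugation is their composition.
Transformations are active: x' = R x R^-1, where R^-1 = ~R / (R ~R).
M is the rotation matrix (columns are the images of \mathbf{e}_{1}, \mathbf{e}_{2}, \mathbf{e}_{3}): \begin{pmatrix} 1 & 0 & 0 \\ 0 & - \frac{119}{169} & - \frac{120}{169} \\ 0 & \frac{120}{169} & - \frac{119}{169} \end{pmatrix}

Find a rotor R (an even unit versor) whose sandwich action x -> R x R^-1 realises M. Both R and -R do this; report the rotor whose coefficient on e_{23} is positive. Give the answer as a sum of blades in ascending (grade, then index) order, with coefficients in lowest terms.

Method: write R = a + b12*e_{12} + b13*e_{13} + b23*e_{23} with a^2 + b12^2 + b13^2 + b23^2 = 1 (so R^-1 = ~R). Expanding the columns R e_j ~R gives tr M = 4a^2 - 1 and, from the antisymmetric part, M21 - M12 = -4a*b12, M13 - M31 = 4a*b13, M32 - M23 = -4a*b23.
Here tr M = -\frac{69}{169}, so a^2 = (1 + tr M)/4 = \frac{25}{169} and a = ±\frac{5}{13}. Taking a = \frac{5}{13}: M21 - M12 = 0, M13 - M31 = 0, M32 - M23 = \frac{240}{169}, giving b12 = 0, b13 = 0, b23 = -\frac{12}{13}, i.e. R = \frac{5}{13} - \frac{12}{13} e_{23}.
Its e_{23} coefficient is negative, so report the other preimage -R.
Answer: -\frac{5}{13} + \frac{12}{13} e_{23}. Key observation: the double cover Spin(3) -> SO(3) sends R and -R to the same matrix (trace -\frac{69}{169} here), so the stated sign of the e_{23} coefficient is what selects one sheet.
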